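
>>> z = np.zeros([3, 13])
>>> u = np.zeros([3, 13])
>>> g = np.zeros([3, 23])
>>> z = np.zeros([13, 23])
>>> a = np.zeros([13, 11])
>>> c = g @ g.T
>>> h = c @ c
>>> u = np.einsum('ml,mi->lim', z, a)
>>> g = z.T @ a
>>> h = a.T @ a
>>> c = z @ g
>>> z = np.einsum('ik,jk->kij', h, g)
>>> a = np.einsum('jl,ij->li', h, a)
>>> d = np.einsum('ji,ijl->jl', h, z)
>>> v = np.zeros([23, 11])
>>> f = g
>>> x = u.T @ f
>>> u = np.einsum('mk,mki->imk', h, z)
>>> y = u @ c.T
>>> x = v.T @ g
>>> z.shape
(11, 11, 23)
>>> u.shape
(23, 11, 11)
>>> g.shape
(23, 11)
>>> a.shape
(11, 13)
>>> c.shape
(13, 11)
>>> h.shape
(11, 11)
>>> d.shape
(11, 23)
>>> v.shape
(23, 11)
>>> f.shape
(23, 11)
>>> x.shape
(11, 11)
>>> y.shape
(23, 11, 13)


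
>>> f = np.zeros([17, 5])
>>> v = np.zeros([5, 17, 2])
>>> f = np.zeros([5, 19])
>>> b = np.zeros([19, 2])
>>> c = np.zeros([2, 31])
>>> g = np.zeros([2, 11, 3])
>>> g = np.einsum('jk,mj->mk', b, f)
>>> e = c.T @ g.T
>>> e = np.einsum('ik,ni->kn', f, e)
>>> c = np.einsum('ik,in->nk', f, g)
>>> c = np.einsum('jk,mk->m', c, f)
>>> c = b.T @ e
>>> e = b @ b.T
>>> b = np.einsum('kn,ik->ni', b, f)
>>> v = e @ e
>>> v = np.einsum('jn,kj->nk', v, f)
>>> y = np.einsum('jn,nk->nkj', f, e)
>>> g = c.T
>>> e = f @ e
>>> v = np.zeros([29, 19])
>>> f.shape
(5, 19)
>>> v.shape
(29, 19)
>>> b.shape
(2, 5)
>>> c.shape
(2, 31)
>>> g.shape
(31, 2)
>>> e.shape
(5, 19)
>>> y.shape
(19, 19, 5)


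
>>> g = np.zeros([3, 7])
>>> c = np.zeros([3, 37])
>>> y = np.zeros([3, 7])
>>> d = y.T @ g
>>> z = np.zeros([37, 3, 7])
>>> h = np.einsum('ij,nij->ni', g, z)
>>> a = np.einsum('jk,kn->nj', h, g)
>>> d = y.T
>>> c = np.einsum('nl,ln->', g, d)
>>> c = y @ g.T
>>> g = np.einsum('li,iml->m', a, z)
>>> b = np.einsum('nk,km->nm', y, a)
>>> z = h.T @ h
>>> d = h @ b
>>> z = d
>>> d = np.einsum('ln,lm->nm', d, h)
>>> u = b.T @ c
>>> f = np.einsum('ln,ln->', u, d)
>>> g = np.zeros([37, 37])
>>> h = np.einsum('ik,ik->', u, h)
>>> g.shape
(37, 37)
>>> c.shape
(3, 3)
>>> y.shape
(3, 7)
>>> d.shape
(37, 3)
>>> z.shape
(37, 37)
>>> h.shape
()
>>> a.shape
(7, 37)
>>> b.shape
(3, 37)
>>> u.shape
(37, 3)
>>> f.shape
()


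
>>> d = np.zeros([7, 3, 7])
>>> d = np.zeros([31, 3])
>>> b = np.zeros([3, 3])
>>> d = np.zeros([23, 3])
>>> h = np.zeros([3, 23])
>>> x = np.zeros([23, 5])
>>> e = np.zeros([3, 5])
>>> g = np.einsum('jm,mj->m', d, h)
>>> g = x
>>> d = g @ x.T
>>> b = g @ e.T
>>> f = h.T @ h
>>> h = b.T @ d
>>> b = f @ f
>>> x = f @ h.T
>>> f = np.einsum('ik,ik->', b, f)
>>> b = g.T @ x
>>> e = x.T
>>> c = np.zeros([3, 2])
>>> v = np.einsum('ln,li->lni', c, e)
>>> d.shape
(23, 23)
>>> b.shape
(5, 3)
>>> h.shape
(3, 23)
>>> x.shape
(23, 3)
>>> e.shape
(3, 23)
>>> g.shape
(23, 5)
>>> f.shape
()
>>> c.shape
(3, 2)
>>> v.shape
(3, 2, 23)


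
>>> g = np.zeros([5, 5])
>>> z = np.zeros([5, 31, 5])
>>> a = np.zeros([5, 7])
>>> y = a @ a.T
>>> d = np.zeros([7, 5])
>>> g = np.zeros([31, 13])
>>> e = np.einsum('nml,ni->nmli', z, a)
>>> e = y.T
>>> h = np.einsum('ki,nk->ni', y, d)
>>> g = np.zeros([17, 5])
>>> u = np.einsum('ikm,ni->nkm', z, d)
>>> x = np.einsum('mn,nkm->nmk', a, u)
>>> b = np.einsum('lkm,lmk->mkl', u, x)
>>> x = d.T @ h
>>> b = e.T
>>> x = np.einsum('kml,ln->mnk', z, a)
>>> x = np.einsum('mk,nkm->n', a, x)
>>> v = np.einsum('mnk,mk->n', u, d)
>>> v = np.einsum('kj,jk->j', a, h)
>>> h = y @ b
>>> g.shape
(17, 5)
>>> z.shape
(5, 31, 5)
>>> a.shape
(5, 7)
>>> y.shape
(5, 5)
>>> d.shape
(7, 5)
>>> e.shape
(5, 5)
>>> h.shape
(5, 5)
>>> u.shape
(7, 31, 5)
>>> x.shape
(31,)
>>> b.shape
(5, 5)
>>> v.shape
(7,)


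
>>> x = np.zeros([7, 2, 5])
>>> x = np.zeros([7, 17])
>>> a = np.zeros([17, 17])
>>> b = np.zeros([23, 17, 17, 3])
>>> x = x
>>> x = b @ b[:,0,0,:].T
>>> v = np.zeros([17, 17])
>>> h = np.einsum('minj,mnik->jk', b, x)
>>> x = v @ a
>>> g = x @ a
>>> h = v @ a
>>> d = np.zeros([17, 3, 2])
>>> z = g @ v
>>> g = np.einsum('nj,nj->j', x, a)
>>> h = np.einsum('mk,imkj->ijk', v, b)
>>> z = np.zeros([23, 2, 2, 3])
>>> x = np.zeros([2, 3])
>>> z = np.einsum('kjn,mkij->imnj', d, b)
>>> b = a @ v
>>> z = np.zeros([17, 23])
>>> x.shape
(2, 3)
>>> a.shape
(17, 17)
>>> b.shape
(17, 17)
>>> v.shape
(17, 17)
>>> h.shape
(23, 3, 17)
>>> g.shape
(17,)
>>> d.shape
(17, 3, 2)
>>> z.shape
(17, 23)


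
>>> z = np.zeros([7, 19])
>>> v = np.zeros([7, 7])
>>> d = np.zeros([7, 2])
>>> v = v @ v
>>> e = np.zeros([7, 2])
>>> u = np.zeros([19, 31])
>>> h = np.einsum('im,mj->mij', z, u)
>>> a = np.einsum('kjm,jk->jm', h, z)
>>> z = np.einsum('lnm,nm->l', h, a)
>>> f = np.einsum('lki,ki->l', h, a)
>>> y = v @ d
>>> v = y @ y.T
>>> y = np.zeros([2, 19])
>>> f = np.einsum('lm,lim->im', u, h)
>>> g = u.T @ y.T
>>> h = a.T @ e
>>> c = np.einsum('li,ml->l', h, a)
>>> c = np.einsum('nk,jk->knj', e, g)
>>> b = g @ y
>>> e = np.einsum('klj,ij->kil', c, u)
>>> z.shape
(19,)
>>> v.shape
(7, 7)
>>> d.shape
(7, 2)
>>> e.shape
(2, 19, 7)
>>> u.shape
(19, 31)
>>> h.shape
(31, 2)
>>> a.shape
(7, 31)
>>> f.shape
(7, 31)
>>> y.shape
(2, 19)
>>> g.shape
(31, 2)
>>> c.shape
(2, 7, 31)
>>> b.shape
(31, 19)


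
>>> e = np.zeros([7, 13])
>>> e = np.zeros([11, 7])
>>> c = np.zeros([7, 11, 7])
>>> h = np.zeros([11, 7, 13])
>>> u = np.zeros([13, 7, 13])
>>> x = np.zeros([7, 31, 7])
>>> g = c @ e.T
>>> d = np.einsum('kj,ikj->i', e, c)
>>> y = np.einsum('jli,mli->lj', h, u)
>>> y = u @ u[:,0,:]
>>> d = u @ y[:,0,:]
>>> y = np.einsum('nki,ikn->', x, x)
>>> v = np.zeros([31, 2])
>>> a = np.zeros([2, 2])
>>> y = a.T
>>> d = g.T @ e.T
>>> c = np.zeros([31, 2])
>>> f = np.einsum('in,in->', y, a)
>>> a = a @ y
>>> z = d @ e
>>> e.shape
(11, 7)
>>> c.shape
(31, 2)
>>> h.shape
(11, 7, 13)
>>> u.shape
(13, 7, 13)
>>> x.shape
(7, 31, 7)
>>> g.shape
(7, 11, 11)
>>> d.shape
(11, 11, 11)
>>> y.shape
(2, 2)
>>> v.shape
(31, 2)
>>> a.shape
(2, 2)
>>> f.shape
()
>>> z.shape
(11, 11, 7)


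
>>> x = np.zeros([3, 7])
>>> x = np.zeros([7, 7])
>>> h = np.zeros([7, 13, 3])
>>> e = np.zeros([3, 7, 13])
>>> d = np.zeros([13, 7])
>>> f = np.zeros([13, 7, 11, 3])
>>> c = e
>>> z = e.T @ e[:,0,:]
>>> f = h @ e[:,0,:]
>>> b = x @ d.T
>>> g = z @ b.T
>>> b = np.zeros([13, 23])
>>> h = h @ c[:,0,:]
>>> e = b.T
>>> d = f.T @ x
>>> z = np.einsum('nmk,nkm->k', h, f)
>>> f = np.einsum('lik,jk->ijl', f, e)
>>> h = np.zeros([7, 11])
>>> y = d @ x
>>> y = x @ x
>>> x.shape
(7, 7)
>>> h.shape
(7, 11)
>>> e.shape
(23, 13)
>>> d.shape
(13, 13, 7)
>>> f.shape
(13, 23, 7)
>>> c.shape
(3, 7, 13)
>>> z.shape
(13,)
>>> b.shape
(13, 23)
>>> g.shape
(13, 7, 7)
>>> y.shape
(7, 7)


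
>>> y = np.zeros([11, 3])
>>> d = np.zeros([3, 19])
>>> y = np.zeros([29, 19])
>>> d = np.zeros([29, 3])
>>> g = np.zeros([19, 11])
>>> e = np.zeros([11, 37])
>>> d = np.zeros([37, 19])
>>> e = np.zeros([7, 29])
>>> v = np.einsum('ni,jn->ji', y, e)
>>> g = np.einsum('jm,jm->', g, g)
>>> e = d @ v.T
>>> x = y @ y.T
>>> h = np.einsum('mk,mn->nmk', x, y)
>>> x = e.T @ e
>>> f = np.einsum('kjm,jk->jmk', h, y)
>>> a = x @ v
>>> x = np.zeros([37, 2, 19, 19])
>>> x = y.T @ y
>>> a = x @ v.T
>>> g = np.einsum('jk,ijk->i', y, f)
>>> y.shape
(29, 19)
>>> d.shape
(37, 19)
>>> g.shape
(29,)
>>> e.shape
(37, 7)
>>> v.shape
(7, 19)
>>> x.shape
(19, 19)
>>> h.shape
(19, 29, 29)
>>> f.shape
(29, 29, 19)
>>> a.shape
(19, 7)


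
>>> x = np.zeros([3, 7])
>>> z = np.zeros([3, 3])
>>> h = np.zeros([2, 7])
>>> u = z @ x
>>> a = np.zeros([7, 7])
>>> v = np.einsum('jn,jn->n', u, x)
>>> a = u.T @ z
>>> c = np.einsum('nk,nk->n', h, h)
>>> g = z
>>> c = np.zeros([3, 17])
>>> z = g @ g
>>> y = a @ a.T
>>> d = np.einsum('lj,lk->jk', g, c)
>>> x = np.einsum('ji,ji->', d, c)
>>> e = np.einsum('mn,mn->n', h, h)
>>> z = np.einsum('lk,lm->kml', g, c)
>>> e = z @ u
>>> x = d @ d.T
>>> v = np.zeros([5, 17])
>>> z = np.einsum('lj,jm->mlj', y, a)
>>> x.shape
(3, 3)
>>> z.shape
(3, 7, 7)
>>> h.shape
(2, 7)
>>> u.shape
(3, 7)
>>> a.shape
(7, 3)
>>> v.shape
(5, 17)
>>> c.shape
(3, 17)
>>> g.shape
(3, 3)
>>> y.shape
(7, 7)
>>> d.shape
(3, 17)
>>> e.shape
(3, 17, 7)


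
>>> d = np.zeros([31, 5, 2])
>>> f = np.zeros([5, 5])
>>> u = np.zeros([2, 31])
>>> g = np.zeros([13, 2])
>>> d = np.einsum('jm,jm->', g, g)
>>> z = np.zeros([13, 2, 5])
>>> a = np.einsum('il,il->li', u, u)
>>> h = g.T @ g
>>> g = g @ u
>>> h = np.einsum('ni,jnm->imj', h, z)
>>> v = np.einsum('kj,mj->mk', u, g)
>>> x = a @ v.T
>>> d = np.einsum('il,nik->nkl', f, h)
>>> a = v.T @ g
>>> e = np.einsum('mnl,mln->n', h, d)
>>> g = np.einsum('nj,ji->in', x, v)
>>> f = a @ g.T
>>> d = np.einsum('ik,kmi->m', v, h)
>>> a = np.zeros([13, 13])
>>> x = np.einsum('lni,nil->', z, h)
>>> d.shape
(5,)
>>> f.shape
(2, 2)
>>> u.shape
(2, 31)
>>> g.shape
(2, 31)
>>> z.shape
(13, 2, 5)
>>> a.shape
(13, 13)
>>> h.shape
(2, 5, 13)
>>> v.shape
(13, 2)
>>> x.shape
()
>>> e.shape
(5,)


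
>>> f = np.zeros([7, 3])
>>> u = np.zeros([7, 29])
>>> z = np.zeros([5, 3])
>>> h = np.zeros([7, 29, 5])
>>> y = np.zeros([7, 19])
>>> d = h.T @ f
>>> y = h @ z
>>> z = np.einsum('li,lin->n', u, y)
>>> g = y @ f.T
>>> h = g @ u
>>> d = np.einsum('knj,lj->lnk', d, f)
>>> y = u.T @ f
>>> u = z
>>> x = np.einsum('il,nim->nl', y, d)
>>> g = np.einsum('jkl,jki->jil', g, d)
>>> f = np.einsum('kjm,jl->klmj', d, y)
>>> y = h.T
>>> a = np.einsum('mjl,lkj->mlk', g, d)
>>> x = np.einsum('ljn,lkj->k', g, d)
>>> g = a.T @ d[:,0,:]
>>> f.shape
(7, 3, 5, 29)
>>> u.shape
(3,)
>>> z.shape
(3,)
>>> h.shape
(7, 29, 29)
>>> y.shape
(29, 29, 7)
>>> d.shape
(7, 29, 5)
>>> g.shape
(29, 7, 5)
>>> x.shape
(29,)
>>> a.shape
(7, 7, 29)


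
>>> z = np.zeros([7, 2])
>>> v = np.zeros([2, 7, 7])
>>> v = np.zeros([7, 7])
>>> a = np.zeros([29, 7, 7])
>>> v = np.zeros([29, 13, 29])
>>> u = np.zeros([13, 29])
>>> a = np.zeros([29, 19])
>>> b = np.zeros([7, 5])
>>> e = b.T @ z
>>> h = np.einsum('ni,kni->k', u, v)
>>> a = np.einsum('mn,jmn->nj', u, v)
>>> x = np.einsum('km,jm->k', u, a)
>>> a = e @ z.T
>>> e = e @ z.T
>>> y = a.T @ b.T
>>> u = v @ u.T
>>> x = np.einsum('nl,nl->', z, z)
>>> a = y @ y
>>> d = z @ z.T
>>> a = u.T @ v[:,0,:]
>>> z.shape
(7, 2)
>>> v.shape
(29, 13, 29)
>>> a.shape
(13, 13, 29)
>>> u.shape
(29, 13, 13)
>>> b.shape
(7, 5)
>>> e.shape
(5, 7)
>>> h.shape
(29,)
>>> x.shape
()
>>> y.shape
(7, 7)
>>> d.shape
(7, 7)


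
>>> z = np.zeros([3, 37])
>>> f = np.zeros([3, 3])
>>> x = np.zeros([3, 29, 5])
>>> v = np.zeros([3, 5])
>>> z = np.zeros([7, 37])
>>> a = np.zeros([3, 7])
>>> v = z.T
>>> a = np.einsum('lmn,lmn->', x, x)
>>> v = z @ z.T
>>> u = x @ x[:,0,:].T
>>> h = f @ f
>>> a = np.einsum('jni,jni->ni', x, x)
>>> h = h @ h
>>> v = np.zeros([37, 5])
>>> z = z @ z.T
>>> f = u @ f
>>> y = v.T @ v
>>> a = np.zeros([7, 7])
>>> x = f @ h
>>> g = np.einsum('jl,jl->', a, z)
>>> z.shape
(7, 7)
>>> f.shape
(3, 29, 3)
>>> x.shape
(3, 29, 3)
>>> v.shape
(37, 5)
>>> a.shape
(7, 7)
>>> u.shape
(3, 29, 3)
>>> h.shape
(3, 3)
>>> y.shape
(5, 5)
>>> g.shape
()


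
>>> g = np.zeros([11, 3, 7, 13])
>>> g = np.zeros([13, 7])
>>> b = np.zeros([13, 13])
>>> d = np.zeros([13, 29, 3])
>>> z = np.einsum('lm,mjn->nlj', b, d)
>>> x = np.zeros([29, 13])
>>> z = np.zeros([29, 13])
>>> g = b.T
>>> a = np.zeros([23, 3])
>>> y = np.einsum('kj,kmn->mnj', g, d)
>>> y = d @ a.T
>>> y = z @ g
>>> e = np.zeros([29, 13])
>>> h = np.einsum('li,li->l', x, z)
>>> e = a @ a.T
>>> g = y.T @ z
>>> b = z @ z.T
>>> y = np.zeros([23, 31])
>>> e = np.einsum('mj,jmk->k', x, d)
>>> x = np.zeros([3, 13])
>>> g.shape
(13, 13)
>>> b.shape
(29, 29)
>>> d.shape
(13, 29, 3)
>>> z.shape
(29, 13)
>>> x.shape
(3, 13)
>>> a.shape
(23, 3)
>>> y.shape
(23, 31)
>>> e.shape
(3,)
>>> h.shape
(29,)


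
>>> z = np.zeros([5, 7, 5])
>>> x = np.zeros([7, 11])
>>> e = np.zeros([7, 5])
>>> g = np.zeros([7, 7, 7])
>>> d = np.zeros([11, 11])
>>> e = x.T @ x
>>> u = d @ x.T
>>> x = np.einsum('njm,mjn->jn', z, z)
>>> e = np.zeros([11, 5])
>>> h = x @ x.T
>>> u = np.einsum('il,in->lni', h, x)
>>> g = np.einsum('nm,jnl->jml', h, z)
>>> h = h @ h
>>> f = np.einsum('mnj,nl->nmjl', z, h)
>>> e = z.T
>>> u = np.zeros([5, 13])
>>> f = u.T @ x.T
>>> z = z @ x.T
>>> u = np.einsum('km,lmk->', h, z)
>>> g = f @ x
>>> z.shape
(5, 7, 7)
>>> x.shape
(7, 5)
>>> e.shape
(5, 7, 5)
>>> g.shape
(13, 5)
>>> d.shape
(11, 11)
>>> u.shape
()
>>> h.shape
(7, 7)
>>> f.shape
(13, 7)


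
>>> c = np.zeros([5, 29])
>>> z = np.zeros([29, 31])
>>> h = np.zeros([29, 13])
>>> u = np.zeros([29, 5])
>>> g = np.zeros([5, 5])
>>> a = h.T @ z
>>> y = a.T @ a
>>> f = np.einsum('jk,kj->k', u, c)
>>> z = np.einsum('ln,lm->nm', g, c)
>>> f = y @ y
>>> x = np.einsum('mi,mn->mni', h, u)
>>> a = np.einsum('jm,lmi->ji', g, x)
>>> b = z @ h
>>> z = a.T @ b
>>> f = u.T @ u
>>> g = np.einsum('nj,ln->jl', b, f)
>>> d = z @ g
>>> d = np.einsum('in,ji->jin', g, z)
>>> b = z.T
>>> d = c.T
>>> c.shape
(5, 29)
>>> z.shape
(13, 13)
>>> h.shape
(29, 13)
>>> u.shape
(29, 5)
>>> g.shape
(13, 5)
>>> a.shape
(5, 13)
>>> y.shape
(31, 31)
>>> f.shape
(5, 5)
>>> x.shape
(29, 5, 13)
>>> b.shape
(13, 13)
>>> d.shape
(29, 5)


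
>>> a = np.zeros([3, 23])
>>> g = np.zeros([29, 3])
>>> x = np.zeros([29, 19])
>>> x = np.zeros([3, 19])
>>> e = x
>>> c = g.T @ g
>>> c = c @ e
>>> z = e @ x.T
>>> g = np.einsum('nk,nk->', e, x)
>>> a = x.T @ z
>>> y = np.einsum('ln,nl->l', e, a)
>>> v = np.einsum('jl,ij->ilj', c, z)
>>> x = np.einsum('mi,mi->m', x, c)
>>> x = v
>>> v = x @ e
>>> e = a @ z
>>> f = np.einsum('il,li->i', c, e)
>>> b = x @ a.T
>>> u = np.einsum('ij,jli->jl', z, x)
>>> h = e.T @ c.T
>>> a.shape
(19, 3)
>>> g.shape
()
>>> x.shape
(3, 19, 3)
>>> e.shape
(19, 3)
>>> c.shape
(3, 19)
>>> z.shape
(3, 3)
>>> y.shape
(3,)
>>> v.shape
(3, 19, 19)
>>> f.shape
(3,)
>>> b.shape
(3, 19, 19)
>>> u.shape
(3, 19)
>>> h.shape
(3, 3)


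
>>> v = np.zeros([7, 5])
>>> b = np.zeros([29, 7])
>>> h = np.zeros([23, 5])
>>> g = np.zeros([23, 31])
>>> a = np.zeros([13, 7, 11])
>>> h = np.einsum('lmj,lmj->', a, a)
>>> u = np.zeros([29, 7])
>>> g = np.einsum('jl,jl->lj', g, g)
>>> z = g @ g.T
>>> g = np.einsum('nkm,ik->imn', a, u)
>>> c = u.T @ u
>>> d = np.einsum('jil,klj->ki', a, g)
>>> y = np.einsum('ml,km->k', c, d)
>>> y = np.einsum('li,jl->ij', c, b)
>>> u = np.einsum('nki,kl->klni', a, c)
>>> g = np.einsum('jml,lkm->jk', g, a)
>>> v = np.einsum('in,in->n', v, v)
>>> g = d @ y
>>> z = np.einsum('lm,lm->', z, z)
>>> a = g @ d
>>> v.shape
(5,)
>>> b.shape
(29, 7)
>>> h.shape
()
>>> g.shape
(29, 29)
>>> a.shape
(29, 7)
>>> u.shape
(7, 7, 13, 11)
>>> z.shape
()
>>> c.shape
(7, 7)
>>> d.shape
(29, 7)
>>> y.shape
(7, 29)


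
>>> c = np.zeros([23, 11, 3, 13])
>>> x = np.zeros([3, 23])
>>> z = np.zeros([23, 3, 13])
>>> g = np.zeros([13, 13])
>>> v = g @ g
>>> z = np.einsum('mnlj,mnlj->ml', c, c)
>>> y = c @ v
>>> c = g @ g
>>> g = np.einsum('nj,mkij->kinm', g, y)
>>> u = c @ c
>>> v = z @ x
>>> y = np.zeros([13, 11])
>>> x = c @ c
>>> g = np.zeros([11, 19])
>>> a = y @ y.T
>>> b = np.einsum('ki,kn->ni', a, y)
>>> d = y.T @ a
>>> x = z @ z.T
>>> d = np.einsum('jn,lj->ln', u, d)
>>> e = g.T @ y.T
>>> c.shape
(13, 13)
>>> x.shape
(23, 23)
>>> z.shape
(23, 3)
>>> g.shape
(11, 19)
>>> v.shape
(23, 23)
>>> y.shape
(13, 11)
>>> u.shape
(13, 13)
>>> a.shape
(13, 13)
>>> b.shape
(11, 13)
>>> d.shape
(11, 13)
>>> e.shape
(19, 13)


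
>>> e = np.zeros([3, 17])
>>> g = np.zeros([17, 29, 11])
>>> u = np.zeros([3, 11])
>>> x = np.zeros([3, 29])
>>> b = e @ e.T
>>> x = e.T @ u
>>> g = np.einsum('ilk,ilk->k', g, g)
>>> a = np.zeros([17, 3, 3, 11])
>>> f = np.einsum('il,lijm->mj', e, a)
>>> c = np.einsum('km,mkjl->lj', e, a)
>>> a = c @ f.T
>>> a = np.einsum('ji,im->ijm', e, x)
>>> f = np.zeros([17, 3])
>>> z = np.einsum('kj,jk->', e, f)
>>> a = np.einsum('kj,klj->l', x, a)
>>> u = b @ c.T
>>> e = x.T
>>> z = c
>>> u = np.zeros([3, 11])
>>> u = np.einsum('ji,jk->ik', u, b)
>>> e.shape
(11, 17)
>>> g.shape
(11,)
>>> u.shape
(11, 3)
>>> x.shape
(17, 11)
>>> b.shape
(3, 3)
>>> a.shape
(3,)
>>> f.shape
(17, 3)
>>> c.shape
(11, 3)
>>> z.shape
(11, 3)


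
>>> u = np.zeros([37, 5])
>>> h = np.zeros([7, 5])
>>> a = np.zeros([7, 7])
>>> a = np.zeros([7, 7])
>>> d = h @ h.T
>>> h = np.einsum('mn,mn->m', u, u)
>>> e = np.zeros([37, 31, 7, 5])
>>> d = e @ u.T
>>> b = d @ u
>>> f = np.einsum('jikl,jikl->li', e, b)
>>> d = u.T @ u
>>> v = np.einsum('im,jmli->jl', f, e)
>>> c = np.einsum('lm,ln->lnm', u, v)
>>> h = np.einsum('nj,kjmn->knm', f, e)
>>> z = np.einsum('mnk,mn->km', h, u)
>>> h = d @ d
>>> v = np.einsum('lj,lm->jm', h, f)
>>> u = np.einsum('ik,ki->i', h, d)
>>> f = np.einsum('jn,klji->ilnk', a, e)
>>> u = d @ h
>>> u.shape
(5, 5)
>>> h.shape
(5, 5)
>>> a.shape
(7, 7)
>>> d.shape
(5, 5)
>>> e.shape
(37, 31, 7, 5)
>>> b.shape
(37, 31, 7, 5)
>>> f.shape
(5, 31, 7, 37)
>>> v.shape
(5, 31)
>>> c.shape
(37, 7, 5)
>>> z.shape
(7, 37)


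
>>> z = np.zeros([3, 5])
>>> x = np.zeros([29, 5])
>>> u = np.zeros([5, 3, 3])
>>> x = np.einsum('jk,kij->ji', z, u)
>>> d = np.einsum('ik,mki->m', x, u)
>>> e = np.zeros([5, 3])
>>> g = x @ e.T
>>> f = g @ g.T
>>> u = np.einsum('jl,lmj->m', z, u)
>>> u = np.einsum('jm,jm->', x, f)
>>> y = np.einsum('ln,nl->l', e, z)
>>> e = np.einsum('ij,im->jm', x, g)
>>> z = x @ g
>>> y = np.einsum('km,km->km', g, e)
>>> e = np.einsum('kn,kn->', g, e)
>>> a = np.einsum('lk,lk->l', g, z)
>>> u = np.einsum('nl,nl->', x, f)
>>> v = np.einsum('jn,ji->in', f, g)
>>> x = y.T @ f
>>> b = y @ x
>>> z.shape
(3, 5)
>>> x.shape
(5, 3)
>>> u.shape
()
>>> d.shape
(5,)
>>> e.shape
()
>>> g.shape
(3, 5)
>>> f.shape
(3, 3)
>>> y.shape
(3, 5)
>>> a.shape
(3,)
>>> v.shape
(5, 3)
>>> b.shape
(3, 3)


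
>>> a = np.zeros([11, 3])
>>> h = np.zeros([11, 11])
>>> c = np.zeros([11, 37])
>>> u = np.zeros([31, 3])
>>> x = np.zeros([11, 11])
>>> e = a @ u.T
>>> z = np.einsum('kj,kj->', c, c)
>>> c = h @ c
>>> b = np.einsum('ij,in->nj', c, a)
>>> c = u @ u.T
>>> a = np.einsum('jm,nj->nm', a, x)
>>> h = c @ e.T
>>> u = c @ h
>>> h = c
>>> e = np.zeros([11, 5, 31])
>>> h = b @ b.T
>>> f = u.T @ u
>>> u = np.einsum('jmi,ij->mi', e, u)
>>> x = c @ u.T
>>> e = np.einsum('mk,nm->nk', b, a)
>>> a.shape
(11, 3)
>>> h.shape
(3, 3)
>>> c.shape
(31, 31)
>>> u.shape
(5, 31)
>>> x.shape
(31, 5)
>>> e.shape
(11, 37)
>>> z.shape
()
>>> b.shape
(3, 37)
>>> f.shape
(11, 11)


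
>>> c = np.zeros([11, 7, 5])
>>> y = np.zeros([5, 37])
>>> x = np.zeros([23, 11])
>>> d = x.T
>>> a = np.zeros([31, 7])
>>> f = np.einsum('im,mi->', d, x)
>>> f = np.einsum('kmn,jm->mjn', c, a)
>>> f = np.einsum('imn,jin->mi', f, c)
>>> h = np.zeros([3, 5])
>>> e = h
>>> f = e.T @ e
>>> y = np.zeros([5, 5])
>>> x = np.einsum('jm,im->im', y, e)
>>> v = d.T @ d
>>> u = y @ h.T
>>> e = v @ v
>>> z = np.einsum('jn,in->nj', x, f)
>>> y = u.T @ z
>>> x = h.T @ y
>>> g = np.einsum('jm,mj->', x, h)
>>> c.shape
(11, 7, 5)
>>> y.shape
(3, 3)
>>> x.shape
(5, 3)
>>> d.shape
(11, 23)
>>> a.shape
(31, 7)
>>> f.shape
(5, 5)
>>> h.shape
(3, 5)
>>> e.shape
(23, 23)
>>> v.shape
(23, 23)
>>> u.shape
(5, 3)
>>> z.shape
(5, 3)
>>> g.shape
()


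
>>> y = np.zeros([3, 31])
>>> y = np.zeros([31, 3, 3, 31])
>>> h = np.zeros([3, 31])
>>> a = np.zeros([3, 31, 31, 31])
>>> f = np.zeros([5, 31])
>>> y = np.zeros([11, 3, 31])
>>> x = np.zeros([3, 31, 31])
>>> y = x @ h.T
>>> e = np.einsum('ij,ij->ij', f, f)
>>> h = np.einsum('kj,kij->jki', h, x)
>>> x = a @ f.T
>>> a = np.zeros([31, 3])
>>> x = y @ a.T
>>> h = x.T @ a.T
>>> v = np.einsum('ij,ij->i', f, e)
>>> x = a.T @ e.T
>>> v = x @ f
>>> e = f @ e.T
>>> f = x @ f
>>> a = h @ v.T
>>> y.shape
(3, 31, 3)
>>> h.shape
(31, 31, 31)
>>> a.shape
(31, 31, 3)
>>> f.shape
(3, 31)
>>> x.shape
(3, 5)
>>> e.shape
(5, 5)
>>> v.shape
(3, 31)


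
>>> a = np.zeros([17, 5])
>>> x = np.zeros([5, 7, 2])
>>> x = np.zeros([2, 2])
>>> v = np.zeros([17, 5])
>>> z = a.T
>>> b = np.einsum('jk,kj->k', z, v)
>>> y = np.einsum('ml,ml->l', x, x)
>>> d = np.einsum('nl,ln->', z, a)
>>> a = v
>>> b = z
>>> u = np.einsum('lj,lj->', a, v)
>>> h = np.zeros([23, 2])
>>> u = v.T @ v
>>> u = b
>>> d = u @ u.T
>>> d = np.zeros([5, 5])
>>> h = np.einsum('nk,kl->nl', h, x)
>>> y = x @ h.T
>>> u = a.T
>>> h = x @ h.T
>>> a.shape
(17, 5)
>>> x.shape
(2, 2)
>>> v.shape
(17, 5)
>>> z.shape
(5, 17)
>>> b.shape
(5, 17)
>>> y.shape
(2, 23)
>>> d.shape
(5, 5)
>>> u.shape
(5, 17)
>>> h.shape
(2, 23)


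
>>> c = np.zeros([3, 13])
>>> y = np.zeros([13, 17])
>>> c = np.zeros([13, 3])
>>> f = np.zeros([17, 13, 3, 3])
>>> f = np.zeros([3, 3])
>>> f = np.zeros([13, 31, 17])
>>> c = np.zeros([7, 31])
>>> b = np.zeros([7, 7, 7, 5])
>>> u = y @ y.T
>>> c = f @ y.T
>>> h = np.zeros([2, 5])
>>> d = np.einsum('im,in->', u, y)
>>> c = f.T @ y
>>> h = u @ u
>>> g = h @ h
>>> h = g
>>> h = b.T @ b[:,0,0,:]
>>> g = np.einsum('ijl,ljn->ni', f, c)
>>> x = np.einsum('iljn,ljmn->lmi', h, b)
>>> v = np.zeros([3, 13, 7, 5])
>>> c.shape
(17, 31, 17)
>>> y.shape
(13, 17)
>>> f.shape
(13, 31, 17)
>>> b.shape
(7, 7, 7, 5)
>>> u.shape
(13, 13)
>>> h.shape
(5, 7, 7, 5)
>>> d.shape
()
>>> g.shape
(17, 13)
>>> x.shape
(7, 7, 5)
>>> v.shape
(3, 13, 7, 5)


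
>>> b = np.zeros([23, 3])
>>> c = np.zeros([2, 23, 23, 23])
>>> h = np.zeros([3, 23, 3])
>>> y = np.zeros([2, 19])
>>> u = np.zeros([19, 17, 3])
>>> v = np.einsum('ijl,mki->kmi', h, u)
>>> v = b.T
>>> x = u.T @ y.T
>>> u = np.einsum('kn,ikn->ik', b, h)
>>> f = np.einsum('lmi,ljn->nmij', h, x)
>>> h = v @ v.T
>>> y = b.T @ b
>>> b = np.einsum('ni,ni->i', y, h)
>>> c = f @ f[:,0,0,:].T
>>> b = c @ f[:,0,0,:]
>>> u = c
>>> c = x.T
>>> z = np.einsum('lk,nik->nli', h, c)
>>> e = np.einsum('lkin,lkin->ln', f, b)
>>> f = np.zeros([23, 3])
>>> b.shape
(2, 23, 3, 17)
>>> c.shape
(2, 17, 3)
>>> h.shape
(3, 3)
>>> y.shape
(3, 3)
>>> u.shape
(2, 23, 3, 2)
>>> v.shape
(3, 23)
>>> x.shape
(3, 17, 2)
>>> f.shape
(23, 3)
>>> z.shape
(2, 3, 17)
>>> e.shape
(2, 17)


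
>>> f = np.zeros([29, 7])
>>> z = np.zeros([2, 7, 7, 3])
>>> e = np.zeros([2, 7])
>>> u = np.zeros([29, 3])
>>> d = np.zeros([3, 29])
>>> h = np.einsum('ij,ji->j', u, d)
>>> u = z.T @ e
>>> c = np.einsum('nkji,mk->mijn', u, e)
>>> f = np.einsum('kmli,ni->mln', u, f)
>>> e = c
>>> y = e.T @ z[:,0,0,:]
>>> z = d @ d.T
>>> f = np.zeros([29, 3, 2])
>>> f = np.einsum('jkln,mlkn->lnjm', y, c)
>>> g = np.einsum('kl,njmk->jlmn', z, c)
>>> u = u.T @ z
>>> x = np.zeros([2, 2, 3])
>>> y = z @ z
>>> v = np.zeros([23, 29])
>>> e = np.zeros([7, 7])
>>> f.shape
(7, 3, 3, 2)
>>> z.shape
(3, 3)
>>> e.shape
(7, 7)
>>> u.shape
(7, 7, 7, 3)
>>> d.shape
(3, 29)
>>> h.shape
(3,)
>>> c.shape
(2, 7, 7, 3)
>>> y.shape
(3, 3)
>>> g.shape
(7, 3, 7, 2)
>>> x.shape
(2, 2, 3)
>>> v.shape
(23, 29)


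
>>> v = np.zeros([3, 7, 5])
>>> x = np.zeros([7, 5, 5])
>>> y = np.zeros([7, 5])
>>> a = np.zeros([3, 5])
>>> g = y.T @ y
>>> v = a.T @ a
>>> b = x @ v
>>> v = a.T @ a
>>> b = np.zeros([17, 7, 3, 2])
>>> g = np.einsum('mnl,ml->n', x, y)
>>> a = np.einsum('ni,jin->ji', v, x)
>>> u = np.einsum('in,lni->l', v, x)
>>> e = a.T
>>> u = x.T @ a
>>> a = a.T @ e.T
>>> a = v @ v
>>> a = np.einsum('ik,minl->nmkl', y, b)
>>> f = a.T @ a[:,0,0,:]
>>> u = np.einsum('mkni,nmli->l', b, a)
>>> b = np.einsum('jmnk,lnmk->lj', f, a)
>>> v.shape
(5, 5)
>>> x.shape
(7, 5, 5)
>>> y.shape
(7, 5)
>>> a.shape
(3, 17, 5, 2)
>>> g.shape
(5,)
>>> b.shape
(3, 2)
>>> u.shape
(5,)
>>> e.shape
(5, 7)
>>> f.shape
(2, 5, 17, 2)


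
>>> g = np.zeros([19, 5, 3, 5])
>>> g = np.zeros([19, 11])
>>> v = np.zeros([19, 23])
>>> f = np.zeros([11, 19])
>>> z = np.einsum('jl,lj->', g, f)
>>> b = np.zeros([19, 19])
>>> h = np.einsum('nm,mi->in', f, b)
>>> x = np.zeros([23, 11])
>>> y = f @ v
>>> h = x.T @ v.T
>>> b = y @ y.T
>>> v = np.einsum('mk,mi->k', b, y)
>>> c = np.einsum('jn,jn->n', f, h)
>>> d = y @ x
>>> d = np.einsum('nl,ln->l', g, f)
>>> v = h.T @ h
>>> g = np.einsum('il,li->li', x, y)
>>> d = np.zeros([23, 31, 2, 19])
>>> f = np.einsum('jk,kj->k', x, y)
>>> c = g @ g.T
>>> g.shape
(11, 23)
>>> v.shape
(19, 19)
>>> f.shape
(11,)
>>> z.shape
()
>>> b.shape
(11, 11)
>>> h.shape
(11, 19)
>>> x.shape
(23, 11)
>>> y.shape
(11, 23)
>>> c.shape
(11, 11)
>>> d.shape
(23, 31, 2, 19)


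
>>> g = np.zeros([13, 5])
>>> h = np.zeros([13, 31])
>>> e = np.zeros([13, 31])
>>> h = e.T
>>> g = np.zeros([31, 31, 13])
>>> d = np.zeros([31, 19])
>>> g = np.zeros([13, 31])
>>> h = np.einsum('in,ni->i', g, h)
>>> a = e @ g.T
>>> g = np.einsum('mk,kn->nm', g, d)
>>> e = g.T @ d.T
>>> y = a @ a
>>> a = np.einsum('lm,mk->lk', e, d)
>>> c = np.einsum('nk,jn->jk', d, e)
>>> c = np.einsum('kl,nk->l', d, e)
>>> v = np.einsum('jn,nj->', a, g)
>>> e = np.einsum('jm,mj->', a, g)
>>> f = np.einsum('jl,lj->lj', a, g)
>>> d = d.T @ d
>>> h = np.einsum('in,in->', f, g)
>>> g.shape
(19, 13)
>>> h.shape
()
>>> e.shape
()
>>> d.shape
(19, 19)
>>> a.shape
(13, 19)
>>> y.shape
(13, 13)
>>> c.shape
(19,)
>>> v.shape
()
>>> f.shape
(19, 13)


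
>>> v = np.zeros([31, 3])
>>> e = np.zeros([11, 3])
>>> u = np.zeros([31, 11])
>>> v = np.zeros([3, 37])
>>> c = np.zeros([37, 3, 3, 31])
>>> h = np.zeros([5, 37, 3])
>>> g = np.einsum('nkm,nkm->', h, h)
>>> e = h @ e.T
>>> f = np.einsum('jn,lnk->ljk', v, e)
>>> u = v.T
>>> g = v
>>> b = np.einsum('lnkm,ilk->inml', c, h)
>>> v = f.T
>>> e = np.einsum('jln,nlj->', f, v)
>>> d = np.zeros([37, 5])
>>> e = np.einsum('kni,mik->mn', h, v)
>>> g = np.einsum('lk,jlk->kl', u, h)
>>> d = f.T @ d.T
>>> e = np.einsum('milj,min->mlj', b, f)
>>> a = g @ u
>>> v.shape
(11, 3, 5)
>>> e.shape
(5, 31, 37)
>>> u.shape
(37, 3)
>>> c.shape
(37, 3, 3, 31)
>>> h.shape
(5, 37, 3)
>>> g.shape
(3, 37)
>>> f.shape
(5, 3, 11)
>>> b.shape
(5, 3, 31, 37)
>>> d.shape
(11, 3, 37)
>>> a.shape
(3, 3)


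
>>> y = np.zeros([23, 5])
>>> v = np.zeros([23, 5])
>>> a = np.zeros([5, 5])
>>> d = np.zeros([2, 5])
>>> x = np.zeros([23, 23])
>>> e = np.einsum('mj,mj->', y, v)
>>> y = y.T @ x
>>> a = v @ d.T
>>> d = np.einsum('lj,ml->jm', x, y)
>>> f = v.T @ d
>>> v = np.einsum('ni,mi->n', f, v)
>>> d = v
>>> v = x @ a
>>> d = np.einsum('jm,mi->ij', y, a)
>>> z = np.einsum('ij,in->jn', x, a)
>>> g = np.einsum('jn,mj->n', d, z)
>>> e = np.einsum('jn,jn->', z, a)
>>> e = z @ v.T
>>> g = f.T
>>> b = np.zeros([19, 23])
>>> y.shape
(5, 23)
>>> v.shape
(23, 2)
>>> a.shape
(23, 2)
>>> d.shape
(2, 5)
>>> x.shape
(23, 23)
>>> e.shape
(23, 23)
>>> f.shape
(5, 5)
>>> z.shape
(23, 2)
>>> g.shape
(5, 5)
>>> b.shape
(19, 23)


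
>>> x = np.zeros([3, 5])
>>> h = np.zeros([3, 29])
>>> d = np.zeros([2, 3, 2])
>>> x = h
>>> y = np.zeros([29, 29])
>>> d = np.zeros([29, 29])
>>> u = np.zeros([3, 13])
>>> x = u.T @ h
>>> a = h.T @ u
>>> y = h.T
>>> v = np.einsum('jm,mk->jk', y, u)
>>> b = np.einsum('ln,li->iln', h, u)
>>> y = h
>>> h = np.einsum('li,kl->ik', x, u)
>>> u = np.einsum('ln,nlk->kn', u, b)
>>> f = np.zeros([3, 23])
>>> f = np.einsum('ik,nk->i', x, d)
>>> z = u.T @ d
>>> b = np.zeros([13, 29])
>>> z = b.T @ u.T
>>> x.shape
(13, 29)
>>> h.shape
(29, 3)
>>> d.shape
(29, 29)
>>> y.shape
(3, 29)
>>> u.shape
(29, 13)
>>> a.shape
(29, 13)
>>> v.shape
(29, 13)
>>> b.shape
(13, 29)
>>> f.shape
(13,)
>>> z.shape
(29, 29)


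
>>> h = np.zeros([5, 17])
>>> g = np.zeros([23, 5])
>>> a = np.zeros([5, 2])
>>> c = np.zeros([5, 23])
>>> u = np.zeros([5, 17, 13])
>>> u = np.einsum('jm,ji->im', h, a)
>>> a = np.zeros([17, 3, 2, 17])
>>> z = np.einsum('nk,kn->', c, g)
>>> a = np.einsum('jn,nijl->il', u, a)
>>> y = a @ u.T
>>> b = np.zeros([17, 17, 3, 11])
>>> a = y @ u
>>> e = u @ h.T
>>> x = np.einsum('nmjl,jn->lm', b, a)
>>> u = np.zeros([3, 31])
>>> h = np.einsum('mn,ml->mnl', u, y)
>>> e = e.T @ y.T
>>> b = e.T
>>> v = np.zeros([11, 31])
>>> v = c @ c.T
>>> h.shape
(3, 31, 2)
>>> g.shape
(23, 5)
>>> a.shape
(3, 17)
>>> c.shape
(5, 23)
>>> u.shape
(3, 31)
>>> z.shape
()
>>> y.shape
(3, 2)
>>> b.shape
(3, 5)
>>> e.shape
(5, 3)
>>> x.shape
(11, 17)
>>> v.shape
(5, 5)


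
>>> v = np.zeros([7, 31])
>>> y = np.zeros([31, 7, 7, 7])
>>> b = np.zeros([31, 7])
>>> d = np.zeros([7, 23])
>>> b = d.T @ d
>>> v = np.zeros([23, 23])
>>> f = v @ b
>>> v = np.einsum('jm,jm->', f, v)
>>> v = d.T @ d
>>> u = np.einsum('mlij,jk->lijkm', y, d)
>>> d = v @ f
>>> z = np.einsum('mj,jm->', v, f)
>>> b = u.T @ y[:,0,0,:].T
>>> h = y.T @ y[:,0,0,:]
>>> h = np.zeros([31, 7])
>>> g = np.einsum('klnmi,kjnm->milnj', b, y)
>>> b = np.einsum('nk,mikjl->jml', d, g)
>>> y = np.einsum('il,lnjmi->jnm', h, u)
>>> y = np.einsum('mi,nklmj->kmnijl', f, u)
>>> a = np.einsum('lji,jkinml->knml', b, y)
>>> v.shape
(23, 23)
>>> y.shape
(7, 23, 7, 23, 31, 7)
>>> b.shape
(7, 7, 7)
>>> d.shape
(23, 23)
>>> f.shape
(23, 23)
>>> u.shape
(7, 7, 7, 23, 31)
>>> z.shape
()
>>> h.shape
(31, 7)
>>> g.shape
(7, 31, 23, 7, 7)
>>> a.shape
(23, 23, 31, 7)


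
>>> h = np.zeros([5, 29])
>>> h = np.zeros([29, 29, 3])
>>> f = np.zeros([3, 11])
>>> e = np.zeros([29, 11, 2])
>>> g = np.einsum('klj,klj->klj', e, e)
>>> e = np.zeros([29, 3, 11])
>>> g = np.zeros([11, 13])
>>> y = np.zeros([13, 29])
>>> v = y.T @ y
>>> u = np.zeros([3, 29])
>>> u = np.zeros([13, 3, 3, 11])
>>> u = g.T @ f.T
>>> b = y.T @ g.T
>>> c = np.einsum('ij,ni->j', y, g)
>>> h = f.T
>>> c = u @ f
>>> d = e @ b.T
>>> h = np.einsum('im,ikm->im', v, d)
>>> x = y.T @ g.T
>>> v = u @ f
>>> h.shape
(29, 29)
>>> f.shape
(3, 11)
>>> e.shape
(29, 3, 11)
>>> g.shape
(11, 13)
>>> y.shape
(13, 29)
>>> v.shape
(13, 11)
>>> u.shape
(13, 3)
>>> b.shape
(29, 11)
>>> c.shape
(13, 11)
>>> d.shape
(29, 3, 29)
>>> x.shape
(29, 11)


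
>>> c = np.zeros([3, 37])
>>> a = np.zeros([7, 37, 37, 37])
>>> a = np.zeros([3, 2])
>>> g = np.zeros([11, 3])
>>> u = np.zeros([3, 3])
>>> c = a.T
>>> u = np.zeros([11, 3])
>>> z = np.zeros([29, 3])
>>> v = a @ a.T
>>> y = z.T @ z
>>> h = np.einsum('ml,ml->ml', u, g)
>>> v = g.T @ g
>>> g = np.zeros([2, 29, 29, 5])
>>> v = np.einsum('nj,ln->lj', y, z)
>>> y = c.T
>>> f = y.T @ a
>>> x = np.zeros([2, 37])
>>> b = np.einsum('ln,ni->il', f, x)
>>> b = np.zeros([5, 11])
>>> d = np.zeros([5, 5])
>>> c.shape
(2, 3)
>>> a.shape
(3, 2)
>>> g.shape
(2, 29, 29, 5)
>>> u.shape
(11, 3)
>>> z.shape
(29, 3)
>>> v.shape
(29, 3)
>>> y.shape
(3, 2)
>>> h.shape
(11, 3)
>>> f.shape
(2, 2)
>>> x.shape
(2, 37)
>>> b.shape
(5, 11)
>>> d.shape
(5, 5)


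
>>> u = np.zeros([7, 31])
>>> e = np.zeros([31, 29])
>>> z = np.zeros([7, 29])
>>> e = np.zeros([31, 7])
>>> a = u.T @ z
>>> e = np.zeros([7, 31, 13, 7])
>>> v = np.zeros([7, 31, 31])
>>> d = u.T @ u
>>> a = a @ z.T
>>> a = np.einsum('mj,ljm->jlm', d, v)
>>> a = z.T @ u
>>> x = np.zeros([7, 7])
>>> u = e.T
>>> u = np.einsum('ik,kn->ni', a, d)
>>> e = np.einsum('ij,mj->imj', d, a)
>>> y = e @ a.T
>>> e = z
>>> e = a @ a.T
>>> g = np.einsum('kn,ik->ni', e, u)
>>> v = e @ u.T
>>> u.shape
(31, 29)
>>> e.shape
(29, 29)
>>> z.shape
(7, 29)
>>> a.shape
(29, 31)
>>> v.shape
(29, 31)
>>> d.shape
(31, 31)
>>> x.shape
(7, 7)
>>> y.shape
(31, 29, 29)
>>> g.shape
(29, 31)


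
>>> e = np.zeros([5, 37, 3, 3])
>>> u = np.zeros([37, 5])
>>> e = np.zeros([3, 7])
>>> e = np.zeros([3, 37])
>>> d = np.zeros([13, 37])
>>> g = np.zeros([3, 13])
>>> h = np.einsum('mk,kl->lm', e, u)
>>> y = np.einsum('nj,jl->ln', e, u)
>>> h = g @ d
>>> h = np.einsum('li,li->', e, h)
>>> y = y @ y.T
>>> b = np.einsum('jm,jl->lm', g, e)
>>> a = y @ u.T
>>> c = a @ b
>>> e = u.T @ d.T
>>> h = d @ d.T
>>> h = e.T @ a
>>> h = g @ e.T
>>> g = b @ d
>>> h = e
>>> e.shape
(5, 13)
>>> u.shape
(37, 5)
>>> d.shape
(13, 37)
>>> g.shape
(37, 37)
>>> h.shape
(5, 13)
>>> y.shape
(5, 5)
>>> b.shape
(37, 13)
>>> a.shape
(5, 37)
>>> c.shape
(5, 13)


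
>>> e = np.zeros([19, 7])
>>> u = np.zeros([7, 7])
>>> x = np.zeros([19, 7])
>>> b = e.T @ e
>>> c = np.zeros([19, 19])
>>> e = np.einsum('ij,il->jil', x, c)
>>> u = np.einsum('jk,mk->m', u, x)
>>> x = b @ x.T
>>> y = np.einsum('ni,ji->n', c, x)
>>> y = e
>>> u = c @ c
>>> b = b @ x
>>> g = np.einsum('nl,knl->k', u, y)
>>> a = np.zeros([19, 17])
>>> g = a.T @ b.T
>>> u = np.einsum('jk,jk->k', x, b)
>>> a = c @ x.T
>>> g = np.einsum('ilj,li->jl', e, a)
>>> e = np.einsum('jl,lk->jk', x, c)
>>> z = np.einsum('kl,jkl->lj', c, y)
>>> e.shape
(7, 19)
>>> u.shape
(19,)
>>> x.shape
(7, 19)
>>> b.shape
(7, 19)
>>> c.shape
(19, 19)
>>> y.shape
(7, 19, 19)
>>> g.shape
(19, 19)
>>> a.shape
(19, 7)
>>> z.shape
(19, 7)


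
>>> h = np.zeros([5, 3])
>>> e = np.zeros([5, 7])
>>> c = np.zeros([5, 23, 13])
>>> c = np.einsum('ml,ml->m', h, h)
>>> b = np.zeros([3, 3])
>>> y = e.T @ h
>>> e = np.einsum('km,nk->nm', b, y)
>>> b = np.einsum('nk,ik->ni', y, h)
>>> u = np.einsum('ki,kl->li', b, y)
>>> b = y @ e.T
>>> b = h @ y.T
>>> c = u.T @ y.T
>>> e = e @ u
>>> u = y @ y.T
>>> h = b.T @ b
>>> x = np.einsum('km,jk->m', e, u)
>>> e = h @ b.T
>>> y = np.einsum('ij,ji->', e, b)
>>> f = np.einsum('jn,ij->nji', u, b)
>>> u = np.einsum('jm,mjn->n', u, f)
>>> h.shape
(7, 7)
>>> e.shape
(7, 5)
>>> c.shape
(5, 7)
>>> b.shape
(5, 7)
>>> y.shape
()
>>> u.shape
(5,)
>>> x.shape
(5,)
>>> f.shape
(7, 7, 5)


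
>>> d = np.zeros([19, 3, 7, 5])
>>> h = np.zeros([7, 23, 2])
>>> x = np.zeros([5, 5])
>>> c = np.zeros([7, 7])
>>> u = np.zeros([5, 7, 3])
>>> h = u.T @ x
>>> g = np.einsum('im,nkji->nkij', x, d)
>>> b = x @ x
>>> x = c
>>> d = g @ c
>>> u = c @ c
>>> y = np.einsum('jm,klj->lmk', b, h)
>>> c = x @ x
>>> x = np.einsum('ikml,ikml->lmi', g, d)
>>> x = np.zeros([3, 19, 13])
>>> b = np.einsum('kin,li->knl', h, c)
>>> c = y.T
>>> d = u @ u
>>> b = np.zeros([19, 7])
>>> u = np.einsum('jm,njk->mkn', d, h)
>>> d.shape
(7, 7)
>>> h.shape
(3, 7, 5)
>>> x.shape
(3, 19, 13)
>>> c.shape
(3, 5, 7)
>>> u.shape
(7, 5, 3)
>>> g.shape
(19, 3, 5, 7)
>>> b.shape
(19, 7)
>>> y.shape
(7, 5, 3)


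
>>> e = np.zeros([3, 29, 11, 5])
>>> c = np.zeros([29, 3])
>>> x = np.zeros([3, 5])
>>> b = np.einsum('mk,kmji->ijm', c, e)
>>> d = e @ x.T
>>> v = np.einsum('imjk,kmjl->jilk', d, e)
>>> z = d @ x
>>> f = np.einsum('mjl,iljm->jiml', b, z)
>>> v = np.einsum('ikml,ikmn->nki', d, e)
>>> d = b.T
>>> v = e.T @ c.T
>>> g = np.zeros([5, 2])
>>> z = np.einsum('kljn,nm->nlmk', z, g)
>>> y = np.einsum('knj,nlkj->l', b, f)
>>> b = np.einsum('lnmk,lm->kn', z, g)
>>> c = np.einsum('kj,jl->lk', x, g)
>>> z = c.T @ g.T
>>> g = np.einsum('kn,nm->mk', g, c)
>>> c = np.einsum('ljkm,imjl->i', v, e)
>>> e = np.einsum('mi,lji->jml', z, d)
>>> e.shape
(11, 3, 29)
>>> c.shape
(3,)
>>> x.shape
(3, 5)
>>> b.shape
(3, 29)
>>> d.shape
(29, 11, 5)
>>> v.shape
(5, 11, 29, 29)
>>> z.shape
(3, 5)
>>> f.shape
(11, 3, 5, 29)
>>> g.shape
(3, 5)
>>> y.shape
(3,)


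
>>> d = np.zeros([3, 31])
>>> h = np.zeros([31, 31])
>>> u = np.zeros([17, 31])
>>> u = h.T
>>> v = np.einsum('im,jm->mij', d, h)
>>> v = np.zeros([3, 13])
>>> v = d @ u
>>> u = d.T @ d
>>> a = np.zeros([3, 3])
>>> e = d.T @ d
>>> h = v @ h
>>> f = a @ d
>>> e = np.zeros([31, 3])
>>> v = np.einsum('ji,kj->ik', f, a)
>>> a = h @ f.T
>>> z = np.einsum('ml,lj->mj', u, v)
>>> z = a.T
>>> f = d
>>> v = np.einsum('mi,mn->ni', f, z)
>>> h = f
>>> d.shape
(3, 31)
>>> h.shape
(3, 31)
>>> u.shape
(31, 31)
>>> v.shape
(3, 31)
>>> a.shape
(3, 3)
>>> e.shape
(31, 3)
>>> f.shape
(3, 31)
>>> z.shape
(3, 3)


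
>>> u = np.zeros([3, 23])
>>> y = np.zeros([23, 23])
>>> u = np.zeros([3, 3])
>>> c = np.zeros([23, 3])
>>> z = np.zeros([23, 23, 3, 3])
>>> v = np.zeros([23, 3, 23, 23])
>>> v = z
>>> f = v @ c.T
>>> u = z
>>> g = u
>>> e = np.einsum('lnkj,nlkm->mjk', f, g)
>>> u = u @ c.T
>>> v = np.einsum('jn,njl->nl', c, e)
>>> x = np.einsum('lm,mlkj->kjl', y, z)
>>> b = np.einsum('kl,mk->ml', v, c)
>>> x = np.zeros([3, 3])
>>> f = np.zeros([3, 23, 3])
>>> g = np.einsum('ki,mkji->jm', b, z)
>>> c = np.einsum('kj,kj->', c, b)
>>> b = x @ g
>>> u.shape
(23, 23, 3, 23)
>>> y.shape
(23, 23)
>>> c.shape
()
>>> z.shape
(23, 23, 3, 3)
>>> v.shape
(3, 3)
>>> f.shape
(3, 23, 3)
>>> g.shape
(3, 23)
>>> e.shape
(3, 23, 3)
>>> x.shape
(3, 3)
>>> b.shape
(3, 23)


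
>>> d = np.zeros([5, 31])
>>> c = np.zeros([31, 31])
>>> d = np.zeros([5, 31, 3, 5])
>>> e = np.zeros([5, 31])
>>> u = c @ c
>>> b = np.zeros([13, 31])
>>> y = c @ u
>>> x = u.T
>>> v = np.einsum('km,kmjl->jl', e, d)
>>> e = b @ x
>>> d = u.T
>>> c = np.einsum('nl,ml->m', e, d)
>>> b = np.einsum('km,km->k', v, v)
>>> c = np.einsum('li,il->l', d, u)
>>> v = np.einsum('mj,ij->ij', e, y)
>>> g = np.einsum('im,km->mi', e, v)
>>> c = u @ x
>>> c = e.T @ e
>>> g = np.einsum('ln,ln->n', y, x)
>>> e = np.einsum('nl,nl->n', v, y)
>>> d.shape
(31, 31)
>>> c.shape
(31, 31)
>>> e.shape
(31,)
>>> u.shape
(31, 31)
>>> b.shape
(3,)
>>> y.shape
(31, 31)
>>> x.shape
(31, 31)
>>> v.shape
(31, 31)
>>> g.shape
(31,)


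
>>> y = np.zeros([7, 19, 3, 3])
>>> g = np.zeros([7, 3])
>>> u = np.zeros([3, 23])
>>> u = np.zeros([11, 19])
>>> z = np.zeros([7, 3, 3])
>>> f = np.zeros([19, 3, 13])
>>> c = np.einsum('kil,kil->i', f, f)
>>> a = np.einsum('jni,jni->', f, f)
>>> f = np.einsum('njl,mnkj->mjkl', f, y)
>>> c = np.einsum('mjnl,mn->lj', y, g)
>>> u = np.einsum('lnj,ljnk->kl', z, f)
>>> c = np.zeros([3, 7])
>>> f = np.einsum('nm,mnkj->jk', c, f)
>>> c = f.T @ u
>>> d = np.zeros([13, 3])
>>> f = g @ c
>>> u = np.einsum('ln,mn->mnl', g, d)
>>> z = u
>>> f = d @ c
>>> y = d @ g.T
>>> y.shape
(13, 7)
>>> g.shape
(7, 3)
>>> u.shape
(13, 3, 7)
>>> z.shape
(13, 3, 7)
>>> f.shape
(13, 7)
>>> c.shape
(3, 7)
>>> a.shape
()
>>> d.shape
(13, 3)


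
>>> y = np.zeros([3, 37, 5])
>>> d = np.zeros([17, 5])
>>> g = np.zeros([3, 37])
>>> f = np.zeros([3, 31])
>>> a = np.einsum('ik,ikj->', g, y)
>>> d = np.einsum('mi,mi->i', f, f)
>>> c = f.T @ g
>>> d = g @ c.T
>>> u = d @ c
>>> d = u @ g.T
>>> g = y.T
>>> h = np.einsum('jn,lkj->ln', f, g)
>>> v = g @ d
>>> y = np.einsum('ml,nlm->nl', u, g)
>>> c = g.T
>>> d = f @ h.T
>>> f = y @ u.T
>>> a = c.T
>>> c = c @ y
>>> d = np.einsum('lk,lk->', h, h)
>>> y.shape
(5, 37)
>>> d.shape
()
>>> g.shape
(5, 37, 3)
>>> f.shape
(5, 3)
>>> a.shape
(5, 37, 3)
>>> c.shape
(3, 37, 37)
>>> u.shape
(3, 37)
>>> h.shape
(5, 31)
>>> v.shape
(5, 37, 3)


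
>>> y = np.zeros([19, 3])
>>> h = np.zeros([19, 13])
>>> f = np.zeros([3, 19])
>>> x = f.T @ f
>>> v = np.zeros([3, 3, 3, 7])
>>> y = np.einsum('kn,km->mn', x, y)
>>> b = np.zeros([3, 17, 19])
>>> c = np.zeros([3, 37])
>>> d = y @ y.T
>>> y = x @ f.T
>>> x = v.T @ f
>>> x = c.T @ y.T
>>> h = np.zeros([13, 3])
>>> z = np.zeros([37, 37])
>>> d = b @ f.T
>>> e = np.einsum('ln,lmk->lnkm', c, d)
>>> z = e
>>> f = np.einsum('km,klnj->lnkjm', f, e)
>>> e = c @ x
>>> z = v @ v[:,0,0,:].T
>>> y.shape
(19, 3)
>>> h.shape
(13, 3)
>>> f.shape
(37, 3, 3, 17, 19)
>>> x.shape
(37, 19)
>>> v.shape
(3, 3, 3, 7)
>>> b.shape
(3, 17, 19)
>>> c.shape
(3, 37)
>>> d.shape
(3, 17, 3)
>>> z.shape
(3, 3, 3, 3)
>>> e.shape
(3, 19)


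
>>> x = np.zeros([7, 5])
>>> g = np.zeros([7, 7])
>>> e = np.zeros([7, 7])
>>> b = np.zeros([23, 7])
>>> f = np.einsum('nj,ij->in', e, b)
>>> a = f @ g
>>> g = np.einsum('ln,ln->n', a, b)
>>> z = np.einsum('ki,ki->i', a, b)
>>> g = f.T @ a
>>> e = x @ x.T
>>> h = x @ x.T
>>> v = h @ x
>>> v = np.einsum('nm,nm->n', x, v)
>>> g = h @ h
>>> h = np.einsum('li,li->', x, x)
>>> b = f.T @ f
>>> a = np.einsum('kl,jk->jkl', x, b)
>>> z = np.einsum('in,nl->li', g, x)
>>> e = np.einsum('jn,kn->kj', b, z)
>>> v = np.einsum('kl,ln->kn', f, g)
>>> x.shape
(7, 5)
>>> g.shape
(7, 7)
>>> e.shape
(5, 7)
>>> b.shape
(7, 7)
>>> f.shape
(23, 7)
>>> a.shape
(7, 7, 5)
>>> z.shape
(5, 7)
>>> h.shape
()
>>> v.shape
(23, 7)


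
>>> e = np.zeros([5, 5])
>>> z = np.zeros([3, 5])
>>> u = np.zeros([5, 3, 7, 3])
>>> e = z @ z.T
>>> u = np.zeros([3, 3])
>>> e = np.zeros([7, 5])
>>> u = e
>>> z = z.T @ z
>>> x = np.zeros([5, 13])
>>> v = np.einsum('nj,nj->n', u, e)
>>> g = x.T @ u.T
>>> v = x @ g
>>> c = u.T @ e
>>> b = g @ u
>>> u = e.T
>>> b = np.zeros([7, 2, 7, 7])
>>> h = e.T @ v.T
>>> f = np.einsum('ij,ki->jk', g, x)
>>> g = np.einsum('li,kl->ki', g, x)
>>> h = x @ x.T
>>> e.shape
(7, 5)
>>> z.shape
(5, 5)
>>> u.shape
(5, 7)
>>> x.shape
(5, 13)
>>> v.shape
(5, 7)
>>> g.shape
(5, 7)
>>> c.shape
(5, 5)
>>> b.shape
(7, 2, 7, 7)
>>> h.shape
(5, 5)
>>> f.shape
(7, 5)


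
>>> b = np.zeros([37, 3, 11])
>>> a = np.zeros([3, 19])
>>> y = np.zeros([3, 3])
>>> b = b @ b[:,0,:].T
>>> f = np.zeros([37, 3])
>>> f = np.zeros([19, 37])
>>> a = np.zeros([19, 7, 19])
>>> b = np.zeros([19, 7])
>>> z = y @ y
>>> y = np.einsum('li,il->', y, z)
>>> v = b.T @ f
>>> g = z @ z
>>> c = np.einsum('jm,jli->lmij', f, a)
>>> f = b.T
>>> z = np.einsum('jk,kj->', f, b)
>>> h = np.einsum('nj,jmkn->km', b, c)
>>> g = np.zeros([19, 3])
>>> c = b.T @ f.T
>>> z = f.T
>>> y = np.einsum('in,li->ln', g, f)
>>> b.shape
(19, 7)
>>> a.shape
(19, 7, 19)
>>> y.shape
(7, 3)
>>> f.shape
(7, 19)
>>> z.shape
(19, 7)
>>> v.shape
(7, 37)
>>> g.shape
(19, 3)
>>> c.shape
(7, 7)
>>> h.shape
(19, 37)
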